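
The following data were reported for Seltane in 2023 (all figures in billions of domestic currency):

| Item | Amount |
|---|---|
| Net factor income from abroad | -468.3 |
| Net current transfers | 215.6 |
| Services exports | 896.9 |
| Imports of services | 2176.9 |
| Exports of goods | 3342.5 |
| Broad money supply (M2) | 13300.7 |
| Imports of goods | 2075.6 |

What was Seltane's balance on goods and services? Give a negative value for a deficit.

Goods balance = 3342.5 - 2075.6 = 1266.9
Services balance = 896.9 - 2176.9 = -1280.0
Trade balance (goods + services) = 1266.9 + (-1280.0) = -13.1

-13.1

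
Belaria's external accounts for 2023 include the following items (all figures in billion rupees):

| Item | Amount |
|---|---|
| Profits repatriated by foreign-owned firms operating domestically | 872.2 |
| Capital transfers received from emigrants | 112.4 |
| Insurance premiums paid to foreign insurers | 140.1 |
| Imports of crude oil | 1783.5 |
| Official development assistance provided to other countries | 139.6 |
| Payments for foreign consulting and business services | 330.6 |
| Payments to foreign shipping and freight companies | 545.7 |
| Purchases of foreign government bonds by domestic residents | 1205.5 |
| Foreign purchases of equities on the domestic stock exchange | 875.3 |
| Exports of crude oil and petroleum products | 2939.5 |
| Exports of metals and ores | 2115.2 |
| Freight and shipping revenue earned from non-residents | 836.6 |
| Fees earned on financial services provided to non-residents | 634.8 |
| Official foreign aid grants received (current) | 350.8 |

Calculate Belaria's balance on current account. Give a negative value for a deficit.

3065.2

Goods: 2939.5 + 2115.2 - 1783.5 = 3271.2
Services: -140.1 - 545.7 + 634.8 + 836.6 - 330.6 = 455.0
Primary income: -872.2
Secondary income: -139.6 + 350.8 = 211.2
Current account = 3271.2 + 455.0 + (-872.2) + 211.2 = 3065.2
(Excluded from the current account — capital account: capital transfers received from emigrants 112.4; financial account: purchases of foreign government bonds by domestic residents 1205.5, foreign purchases of equities on the domestic stock exchange 875.3.)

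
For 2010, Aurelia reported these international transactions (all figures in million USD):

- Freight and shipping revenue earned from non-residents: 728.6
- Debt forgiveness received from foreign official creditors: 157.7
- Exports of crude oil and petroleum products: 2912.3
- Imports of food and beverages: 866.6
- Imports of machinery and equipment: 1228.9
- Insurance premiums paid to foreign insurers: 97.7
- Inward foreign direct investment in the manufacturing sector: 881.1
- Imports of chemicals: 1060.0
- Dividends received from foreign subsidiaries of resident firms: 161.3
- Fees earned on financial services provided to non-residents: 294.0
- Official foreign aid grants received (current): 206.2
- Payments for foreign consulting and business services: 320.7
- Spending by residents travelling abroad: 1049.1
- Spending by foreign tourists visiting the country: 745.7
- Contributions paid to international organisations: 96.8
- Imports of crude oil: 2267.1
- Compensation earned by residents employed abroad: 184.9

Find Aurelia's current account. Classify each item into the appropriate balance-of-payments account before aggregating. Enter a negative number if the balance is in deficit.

Goods: -866.6 - 2267.1 - 1060.0 - 1228.9 + 2912.3 = -2510.3
Services: -97.7 + 745.7 + 294.0 + 728.6 - 320.7 - 1049.1 = 300.8
Primary income: 161.3 + 184.9 = 346.2
Secondary income: 206.2 - 96.8 = 109.4
Current account = (-2510.3) + 300.8 + 346.2 + 109.4 = -1753.9
(Excluded from the current account — capital account: debt forgiveness received from foreign official creditors 157.7; financial account: inward foreign direct investment in the manufacturing sector 881.1.)

-1753.9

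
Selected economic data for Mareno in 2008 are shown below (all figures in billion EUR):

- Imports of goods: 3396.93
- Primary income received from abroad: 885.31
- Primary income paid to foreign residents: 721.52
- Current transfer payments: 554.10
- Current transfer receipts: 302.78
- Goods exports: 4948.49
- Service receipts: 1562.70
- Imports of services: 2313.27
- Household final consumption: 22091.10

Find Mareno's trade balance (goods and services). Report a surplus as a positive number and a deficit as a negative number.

Goods balance = 4948.49 - 3396.93 = 1551.56
Services balance = 1562.70 - 2313.27 = -750.57
Trade balance (goods + services) = 1551.56 + (-750.57) = 800.99

800.99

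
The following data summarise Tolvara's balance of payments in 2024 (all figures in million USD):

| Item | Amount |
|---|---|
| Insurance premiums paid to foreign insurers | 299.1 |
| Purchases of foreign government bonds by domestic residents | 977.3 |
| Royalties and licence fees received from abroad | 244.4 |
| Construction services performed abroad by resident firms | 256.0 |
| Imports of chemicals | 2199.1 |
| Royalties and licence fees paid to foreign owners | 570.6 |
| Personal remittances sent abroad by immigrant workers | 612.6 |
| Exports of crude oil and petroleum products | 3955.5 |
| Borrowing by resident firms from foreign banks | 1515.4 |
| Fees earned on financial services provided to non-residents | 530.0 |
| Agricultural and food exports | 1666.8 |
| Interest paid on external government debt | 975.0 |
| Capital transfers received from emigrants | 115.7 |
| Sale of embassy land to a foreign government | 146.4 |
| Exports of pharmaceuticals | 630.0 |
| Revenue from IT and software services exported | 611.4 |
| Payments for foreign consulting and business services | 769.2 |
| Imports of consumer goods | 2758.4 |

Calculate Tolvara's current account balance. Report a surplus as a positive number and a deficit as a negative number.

Goods: -2199.1 + 3955.5 + 630.0 + 1666.8 - 2758.4 = 1294.8
Services: 530.0 + 611.4 - 299.1 + 244.4 + 256.0 - 769.2 - 570.6 = 2.9
Primary income: -975.0
Secondary income: -612.6
Current account = 1294.8 + 2.9 + (-975.0) + (-612.6) = -289.9
(Excluded from the current account — financial account: purchases of foreign government bonds by domestic residents 977.3, borrowing by resident firms from foreign banks 1515.4; capital account: capital transfers received from emigrants 115.7, sale of embassy land to a foreign government 146.4.)

-289.9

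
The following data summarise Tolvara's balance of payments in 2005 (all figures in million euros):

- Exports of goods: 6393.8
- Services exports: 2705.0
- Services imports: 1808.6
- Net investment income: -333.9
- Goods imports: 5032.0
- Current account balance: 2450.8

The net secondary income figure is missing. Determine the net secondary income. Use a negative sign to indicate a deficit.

Current account = goods balance + services balance + net primary income + net secondary income
Sum of the known components = 1924.3
Net secondary income = CA - (known components) = 2450.8 - 1924.3 = 526.5

526.5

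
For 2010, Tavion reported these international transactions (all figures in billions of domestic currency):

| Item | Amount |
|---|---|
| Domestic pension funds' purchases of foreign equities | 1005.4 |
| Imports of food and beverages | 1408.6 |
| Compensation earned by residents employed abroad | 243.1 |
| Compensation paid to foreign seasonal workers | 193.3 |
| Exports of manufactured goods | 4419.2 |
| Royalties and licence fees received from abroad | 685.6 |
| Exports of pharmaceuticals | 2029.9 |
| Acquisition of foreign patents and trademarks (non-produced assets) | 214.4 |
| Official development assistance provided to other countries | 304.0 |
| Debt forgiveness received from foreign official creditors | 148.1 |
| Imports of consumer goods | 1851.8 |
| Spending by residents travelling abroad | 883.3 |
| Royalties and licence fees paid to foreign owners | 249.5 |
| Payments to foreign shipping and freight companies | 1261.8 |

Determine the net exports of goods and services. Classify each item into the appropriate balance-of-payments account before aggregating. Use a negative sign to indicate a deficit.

Goods: 4419.2 - 1408.6 + 2029.9 - 1851.8 = 3188.7
Services: 685.6 - 1261.8 - 883.3 - 249.5 = -1709.0
Trade balance = 3188.7 + (-1709.0) = 1479.7
(Excluded from the trade balance — financial account: domestic pension funds' purchases of foreign equities 1005.4; primary income: compensation earned by residents employed abroad 243.1, compensation paid to foreign seasonal workers 193.3; capital account: acquisition of foreign patents and trademarks (non-produced assets) 214.4, debt forgiveness received from foreign official creditors 148.1; secondary income: official development assistance provided to other countries 304.0.)

1479.7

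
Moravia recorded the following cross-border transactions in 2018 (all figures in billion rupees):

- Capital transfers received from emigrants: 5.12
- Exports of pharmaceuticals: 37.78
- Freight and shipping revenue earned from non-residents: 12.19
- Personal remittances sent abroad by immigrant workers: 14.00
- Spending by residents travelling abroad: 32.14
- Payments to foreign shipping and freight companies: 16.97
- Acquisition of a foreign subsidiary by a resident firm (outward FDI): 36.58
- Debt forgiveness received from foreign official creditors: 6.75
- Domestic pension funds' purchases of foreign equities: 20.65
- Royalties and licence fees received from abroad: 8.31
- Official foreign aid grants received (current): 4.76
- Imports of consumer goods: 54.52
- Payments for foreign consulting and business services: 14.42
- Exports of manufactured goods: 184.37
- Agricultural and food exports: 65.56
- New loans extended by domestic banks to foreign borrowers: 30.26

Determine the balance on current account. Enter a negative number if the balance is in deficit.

Goods: -54.52 + 65.56 + 37.78 + 184.37 = 233.19
Services: 12.19 - 14.42 + 8.31 - 16.97 - 32.14 = -43.03
Secondary income: 4.76 - 14.00 = -9.24
Current account = 233.19 + (-43.03) + (-9.24) = 180.92
(Excluded from the current account — capital account: capital transfers received from emigrants 5.12, debt forgiveness received from foreign official creditors 6.75; financial account: acquisition of a foreign subsidiary by a resident firm (outward FDI) 36.58, domestic pension funds' purchases of foreign equities 20.65, new loans extended by domestic banks to foreign borrowers 30.26.)

180.92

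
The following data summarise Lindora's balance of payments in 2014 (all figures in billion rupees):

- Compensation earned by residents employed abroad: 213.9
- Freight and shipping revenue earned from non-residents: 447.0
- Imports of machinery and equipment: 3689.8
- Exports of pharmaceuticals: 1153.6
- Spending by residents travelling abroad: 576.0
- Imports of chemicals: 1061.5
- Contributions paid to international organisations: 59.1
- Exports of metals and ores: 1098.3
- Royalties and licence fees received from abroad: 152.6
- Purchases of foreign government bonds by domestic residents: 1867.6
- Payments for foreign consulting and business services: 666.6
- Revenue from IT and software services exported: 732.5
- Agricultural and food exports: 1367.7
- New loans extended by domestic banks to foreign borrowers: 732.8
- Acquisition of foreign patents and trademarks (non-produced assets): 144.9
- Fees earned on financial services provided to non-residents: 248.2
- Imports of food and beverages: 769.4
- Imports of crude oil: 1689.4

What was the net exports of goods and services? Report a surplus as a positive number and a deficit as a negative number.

-3252.8

Goods: 1098.3 - 1689.4 - 769.4 + 1153.6 - 3689.8 + 1367.7 - 1061.5 = -3590.5
Services: 447.0 + 152.6 + 732.5 + 248.2 - 576.0 - 666.6 = 337.7
Trade balance = -3590.5 + 337.7 = -3252.8
(Excluded from the trade balance — primary income: compensation earned by residents employed abroad 213.9; secondary income: contributions paid to international organisations 59.1; financial account: purchases of foreign government bonds by domestic residents 1867.6, new loans extended by domestic banks to foreign borrowers 732.8; capital account: acquisition of foreign patents and trademarks (non-produced assets) 144.9.)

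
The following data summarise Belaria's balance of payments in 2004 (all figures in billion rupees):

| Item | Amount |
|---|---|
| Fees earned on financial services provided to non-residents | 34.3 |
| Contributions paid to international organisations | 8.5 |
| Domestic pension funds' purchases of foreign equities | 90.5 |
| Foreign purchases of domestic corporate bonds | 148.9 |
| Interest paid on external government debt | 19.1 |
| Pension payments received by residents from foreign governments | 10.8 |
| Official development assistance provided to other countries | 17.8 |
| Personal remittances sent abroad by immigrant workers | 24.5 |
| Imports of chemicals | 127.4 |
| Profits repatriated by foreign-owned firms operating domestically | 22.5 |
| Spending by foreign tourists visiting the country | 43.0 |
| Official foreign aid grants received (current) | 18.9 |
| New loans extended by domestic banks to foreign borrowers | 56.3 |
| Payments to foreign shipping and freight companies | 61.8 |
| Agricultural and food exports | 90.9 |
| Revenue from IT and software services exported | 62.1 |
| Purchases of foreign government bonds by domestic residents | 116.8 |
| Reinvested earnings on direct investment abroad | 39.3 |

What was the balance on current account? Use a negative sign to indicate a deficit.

Goods: -127.4 + 90.9 = -36.5
Services: 34.3 - 61.8 + 62.1 + 43.0 = 77.6
Primary income: 39.3 - 22.5 - 19.1 = -2.3
Secondary income: -17.8 + 10.8 - 24.5 + 18.9 - 8.5 = -21.1
Current account = (-36.5) + 77.6 + (-2.3) + (-21.1) = 17.7
(Excluded from the current account — financial account: domestic pension funds' purchases of foreign equities 90.5, foreign purchases of domestic corporate bonds 148.9, new loans extended by domestic banks to foreign borrowers 56.3, purchases of foreign government bonds by domestic residents 116.8.)

17.7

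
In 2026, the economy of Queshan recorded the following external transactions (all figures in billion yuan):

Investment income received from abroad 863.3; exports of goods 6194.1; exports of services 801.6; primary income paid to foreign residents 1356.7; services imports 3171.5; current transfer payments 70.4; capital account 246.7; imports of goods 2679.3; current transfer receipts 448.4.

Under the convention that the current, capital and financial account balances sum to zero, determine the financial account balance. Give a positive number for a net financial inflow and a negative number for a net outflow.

Goods balance = 6194.1 - 2679.3 = 3514.8
Services balance = 801.6 - 3171.5 = -2369.9
Trade balance (goods + services) = 3514.8 + (-2369.9) = 1144.9
Net primary income = 863.3 - 1356.7 = -493.4
Net secondary income = 448.4 - 70.4 = 378.0
Current account = 1144.9 + (-493.4) + 378.0 = 1029.5
Financial account = -(1029.5 + 246.7) = -1276.2

-1276.2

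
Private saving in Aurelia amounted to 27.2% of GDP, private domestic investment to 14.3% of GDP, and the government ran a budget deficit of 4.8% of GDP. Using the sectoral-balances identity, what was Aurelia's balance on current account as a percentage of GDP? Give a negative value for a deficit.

8.1

By the sectoral-balances identity, CA = (S_private - I) + (T - G).
Private balance = 27.2 - 14.3 = 12.9
Government balance (T - G) = -4.8
CA = 12.9 + (-4.8) = 8.1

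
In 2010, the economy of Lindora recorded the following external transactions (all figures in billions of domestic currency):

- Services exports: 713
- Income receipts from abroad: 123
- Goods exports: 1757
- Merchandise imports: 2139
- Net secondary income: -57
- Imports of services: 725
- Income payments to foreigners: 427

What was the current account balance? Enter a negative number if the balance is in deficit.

Goods balance = 1757 - 2139 = -382
Services balance = 713 - 725 = -12
Trade balance (goods + services) = -382 + (-12) = -394
Net primary income = 123 - 427 = -304
Net secondary income = -57
Current account = -394 + (-304) + (-57) = -755

-755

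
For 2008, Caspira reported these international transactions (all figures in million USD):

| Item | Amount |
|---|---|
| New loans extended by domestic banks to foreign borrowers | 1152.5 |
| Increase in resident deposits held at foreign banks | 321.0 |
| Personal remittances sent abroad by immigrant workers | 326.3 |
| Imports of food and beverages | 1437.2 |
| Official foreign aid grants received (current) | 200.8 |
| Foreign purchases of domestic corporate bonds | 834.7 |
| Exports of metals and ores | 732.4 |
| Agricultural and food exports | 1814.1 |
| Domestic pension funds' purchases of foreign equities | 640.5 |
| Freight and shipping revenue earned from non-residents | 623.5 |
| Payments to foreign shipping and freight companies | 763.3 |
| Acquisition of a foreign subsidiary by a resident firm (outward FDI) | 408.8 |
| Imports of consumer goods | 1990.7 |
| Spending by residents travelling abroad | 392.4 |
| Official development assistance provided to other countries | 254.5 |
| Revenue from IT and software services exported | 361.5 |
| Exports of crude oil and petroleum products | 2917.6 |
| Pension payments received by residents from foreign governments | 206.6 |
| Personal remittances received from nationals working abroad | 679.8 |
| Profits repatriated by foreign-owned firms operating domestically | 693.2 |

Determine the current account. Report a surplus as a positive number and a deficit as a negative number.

Goods: 732.4 - 1990.7 - 1437.2 + 1814.1 + 2917.6 = 2036.2
Services: -763.3 - 392.4 + 361.5 + 623.5 = -170.7
Primary income: -693.2
Secondary income: 679.8 + 206.6 - 254.5 + 200.8 - 326.3 = 506.4
Current account = 2036.2 + (-170.7) + (-693.2) + 506.4 = 1678.7
(Excluded from the current account — financial account: new loans extended by domestic banks to foreign borrowers 1152.5, increase in resident deposits held at foreign banks 321.0, foreign purchases of domestic corporate bonds 834.7, domestic pension funds' purchases of foreign equities 640.5, acquisition of a foreign subsidiary by a resident firm (outward FDI) 408.8.)

1678.7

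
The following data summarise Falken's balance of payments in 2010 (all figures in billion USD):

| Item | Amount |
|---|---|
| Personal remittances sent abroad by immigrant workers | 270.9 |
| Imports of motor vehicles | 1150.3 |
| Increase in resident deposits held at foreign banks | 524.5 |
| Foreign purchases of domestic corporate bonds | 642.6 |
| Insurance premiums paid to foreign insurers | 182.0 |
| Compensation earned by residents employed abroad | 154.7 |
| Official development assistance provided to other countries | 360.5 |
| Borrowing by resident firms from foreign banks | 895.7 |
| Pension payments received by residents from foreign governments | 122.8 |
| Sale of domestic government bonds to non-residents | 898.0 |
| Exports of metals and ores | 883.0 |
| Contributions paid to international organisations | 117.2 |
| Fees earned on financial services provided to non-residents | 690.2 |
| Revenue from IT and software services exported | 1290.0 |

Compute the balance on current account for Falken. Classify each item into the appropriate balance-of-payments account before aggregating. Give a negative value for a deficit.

Goods: 883.0 - 1150.3 = -267.3
Services: 690.2 + 1290.0 - 182.0 = 1798.2
Primary income: 154.7
Secondary income: -270.9 - 360.5 + 122.8 - 117.2 = -625.8
Current account = (-267.3) + 1798.2 + 154.7 + (-625.8) = 1059.8
(Excluded from the current account — financial account: increase in resident deposits held at foreign banks 524.5, foreign purchases of domestic corporate bonds 642.6, borrowing by resident firms from foreign banks 895.7, sale of domestic government bonds to non-residents 898.0.)

1059.8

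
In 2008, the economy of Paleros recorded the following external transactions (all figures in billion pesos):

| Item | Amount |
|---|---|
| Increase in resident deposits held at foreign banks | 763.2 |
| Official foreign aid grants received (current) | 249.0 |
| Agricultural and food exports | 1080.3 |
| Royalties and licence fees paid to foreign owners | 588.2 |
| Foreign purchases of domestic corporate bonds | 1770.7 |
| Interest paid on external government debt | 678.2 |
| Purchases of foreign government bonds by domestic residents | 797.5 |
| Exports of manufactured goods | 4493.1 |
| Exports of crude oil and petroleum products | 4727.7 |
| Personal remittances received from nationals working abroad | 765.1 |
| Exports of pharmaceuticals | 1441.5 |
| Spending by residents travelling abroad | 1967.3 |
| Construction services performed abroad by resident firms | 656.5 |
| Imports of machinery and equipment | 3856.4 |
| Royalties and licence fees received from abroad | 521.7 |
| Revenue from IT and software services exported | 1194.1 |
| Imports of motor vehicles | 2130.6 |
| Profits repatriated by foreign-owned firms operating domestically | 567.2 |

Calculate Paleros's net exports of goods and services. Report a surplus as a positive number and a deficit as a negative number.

5572.4

Goods: -3856.4 - 2130.6 + 4493.1 + 1080.3 + 4727.7 + 1441.5 = 5755.6
Services: -1967.3 + 656.5 - 588.2 + 1194.1 + 521.7 = -183.2
Trade balance = 5755.6 + (-183.2) = 5572.4
(Excluded from the trade balance — financial account: increase in resident deposits held at foreign banks 763.2, foreign purchases of domestic corporate bonds 1770.7, purchases of foreign government bonds by domestic residents 797.5; secondary income: official foreign aid grants received (current) 249.0, personal remittances received from nationals working abroad 765.1; primary income: interest paid on external government debt 678.2, profits repatriated by foreign-owned firms operating domestically 567.2.)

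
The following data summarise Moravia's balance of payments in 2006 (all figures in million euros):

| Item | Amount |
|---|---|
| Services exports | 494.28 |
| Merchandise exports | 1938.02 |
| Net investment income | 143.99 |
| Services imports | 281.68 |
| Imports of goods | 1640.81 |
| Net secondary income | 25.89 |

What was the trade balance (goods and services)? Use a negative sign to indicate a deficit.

509.81

Goods balance = 1938.02 - 1640.81 = 297.21
Services balance = 494.28 - 281.68 = 212.60
Trade balance (goods + services) = 297.21 + 212.60 = 509.81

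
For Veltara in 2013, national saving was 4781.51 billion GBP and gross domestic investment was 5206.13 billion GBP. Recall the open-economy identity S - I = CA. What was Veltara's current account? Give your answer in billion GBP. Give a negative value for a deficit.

S - I = CA (net lending to the rest of the world).
CA = S - I = 4781.51 - 5206.13 = -424.62

-424.62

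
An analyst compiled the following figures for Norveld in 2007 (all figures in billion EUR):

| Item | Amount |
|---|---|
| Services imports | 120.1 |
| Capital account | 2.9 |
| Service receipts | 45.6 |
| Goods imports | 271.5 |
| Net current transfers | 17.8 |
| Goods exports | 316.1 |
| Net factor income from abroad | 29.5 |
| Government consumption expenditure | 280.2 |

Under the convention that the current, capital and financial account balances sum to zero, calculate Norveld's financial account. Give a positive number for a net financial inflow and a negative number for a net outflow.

-20.3

Goods balance = 316.1 - 271.5 = 44.6
Services balance = 45.6 - 120.1 = -74.5
Trade balance (goods + services) = 44.6 + (-74.5) = -29.9
Net primary income = 29.5
Net secondary income = 17.8
Current account = -29.9 + 29.5 + 17.8 = 17.4
Financial account = -(17.4 + 2.9) = -20.3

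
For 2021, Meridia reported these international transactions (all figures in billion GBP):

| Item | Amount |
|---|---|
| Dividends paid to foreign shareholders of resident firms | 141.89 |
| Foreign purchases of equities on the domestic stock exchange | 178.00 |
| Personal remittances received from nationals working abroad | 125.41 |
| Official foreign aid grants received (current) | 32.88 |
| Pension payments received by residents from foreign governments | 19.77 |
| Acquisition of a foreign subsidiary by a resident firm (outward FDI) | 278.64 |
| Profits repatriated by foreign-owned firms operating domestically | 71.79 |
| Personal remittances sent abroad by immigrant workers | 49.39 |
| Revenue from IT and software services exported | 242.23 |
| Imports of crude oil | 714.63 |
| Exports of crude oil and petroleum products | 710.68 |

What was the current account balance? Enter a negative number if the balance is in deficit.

Goods: -714.63 + 710.68 = -3.95
Services: 242.23
Primary income: -141.89 - 71.79 = -213.68
Secondary income: -49.39 + 125.41 + 32.88 + 19.77 = 128.67
Current account = (-3.95) + 242.23 + (-213.68) + 128.67 = 153.27
(Excluded from the current account — financial account: foreign purchases of equities on the domestic stock exchange 178.00, acquisition of a foreign subsidiary by a resident firm (outward FDI) 278.64.)

153.27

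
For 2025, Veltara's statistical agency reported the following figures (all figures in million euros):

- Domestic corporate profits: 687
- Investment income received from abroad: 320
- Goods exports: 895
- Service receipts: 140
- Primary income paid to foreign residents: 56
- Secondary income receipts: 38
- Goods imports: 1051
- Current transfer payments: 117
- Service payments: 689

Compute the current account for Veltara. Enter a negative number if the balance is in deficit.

Goods balance = 895 - 1051 = -156
Services balance = 140 - 689 = -549
Trade balance (goods + services) = -156 + (-549) = -705
Net primary income = 320 - 56 = 264
Net secondary income = 38 - 117 = -79
Current account = -705 + 264 + (-79) = -520

-520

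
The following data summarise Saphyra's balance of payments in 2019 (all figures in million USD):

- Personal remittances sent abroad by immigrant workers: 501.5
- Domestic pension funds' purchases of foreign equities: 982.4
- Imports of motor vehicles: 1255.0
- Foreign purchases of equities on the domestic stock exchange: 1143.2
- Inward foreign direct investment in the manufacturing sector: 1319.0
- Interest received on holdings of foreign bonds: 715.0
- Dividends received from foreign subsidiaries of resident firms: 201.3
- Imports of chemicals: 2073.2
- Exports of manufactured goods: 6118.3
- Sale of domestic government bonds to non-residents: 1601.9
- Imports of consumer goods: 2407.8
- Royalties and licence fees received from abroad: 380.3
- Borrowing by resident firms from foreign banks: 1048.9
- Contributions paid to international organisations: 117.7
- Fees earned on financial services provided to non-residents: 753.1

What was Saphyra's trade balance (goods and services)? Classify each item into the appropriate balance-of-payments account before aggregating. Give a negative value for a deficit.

Goods: 6118.3 - 2407.8 - 1255.0 - 2073.2 = 382.3
Services: 380.3 + 753.1 = 1133.4
Trade balance = 382.3 + 1133.4 = 1515.7
(Excluded from the trade balance — secondary income: personal remittances sent abroad by immigrant workers 501.5, contributions paid to international organisations 117.7; financial account: domestic pension funds' purchases of foreign equities 982.4, foreign purchases of equities on the domestic stock exchange 1143.2, inward foreign direct investment in the manufacturing sector 1319.0, sale of domestic government bonds to non-residents 1601.9, borrowing by resident firms from foreign banks 1048.9; primary income: interest received on holdings of foreign bonds 715.0, dividends received from foreign subsidiaries of resident firms 201.3.)

1515.7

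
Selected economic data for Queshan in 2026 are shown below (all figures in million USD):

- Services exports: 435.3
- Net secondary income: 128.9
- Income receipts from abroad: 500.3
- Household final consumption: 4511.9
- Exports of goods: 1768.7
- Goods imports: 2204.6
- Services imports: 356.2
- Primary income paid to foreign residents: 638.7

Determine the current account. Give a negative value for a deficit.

Goods balance = 1768.7 - 2204.6 = -435.9
Services balance = 435.3 - 356.2 = 79.1
Trade balance (goods + services) = -435.9 + 79.1 = -356.8
Net primary income = 500.3 - 638.7 = -138.4
Net secondary income = 128.9
Current account = -356.8 + (-138.4) + 128.9 = -366.3

-366.3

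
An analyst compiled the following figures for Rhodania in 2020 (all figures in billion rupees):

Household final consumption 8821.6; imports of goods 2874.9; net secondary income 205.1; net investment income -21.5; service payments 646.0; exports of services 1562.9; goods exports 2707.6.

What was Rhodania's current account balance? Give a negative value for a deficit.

933.2

Goods balance = 2707.6 - 2874.9 = -167.3
Services balance = 1562.9 - 646.0 = 916.9
Trade balance (goods + services) = -167.3 + 916.9 = 749.6
Net primary income = -21.5
Net secondary income = 205.1
Current account = 749.6 + (-21.5) + 205.1 = 933.2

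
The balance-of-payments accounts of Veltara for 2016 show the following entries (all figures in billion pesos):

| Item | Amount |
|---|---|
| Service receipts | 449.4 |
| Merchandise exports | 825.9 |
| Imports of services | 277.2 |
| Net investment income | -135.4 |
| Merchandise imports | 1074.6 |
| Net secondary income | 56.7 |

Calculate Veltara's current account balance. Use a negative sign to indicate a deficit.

Goods balance = 825.9 - 1074.6 = -248.7
Services balance = 449.4 - 277.2 = 172.2
Trade balance (goods + services) = -248.7 + 172.2 = -76.5
Net primary income = -135.4
Net secondary income = 56.7
Current account = -76.5 + (-135.4) + 56.7 = -155.2

-155.2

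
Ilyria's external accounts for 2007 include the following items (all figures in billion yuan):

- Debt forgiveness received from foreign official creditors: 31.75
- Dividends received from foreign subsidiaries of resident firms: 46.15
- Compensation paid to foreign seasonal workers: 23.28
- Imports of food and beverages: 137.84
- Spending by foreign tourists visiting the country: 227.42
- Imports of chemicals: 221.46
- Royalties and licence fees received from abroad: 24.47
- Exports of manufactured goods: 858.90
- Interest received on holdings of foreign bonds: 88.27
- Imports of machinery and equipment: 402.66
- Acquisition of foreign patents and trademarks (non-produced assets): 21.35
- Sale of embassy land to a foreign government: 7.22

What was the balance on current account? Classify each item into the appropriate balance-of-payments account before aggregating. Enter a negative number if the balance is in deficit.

459.97

Goods: 858.90 - 137.84 - 402.66 - 221.46 = 96.94
Services: 227.42 + 24.47 = 251.89
Primary income: -23.28 + 88.27 + 46.15 = 111.14
Current account = 96.94 + 251.89 + 111.14 = 459.97
(Excluded from the current account — capital account: debt forgiveness received from foreign official creditors 31.75, acquisition of foreign patents and trademarks (non-produced assets) 21.35, sale of embassy land to a foreign government 7.22.)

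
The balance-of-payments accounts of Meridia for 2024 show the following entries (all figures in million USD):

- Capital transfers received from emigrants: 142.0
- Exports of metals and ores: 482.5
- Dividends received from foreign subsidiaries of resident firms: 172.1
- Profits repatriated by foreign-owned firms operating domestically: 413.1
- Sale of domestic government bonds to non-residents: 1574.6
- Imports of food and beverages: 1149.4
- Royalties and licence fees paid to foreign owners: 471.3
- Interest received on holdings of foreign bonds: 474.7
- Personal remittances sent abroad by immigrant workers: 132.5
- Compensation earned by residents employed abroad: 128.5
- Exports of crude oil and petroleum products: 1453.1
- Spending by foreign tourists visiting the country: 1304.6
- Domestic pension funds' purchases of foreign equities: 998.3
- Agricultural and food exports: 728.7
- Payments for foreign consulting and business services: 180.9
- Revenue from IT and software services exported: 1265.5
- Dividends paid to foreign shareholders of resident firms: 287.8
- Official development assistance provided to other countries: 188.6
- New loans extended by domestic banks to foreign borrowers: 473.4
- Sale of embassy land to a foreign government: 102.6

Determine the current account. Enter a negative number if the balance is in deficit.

Goods: -1149.4 + 482.5 + 728.7 + 1453.1 = 1514.9
Services: -471.3 + 1265.5 + 1304.6 - 180.9 = 1917.9
Primary income: 474.7 - 287.8 + 128.5 - 413.1 + 172.1 = 74.4
Secondary income: -132.5 - 188.6 = -321.1
Current account = 1514.9 + 1917.9 + 74.4 + (-321.1) = 3186.1
(Excluded from the current account — capital account: capital transfers received from emigrants 142.0, sale of embassy land to a foreign government 102.6; financial account: sale of domestic government bonds to non-residents 1574.6, domestic pension funds' purchases of foreign equities 998.3, new loans extended by domestic banks to foreign borrowers 473.4.)

3186.1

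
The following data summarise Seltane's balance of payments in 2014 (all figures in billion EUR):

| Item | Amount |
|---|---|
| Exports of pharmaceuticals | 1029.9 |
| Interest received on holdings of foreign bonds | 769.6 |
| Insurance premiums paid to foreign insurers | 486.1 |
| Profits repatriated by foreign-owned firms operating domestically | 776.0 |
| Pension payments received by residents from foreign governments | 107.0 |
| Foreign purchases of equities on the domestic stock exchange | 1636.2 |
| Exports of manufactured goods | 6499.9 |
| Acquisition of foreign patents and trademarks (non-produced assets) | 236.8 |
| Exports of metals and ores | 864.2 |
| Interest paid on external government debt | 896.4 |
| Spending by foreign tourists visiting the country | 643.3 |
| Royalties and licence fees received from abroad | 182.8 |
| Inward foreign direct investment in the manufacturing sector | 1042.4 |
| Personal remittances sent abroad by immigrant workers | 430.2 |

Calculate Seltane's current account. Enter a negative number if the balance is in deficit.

Goods: 6499.9 + 864.2 + 1029.9 = 8394.0
Services: 643.3 - 486.1 + 182.8 = 340.0
Primary income: -776.0 - 896.4 + 769.6 = -902.8
Secondary income: -430.2 + 107.0 = -323.2
Current account = 8394.0 + 340.0 + (-902.8) + (-323.2) = 7508.0
(Excluded from the current account — financial account: foreign purchases of equities on the domestic stock exchange 1636.2, inward foreign direct investment in the manufacturing sector 1042.4; capital account: acquisition of foreign patents and trademarks (non-produced assets) 236.8.)

7508.0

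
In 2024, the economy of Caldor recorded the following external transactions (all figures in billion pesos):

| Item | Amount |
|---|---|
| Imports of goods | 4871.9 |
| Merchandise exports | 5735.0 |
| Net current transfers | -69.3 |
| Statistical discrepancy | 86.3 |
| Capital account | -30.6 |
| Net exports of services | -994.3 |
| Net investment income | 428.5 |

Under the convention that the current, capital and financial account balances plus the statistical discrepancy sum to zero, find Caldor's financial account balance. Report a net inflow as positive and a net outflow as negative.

Goods balance = 5735.0 - 4871.9 = 863.1
Services balance = -994.3
Trade balance (goods + services) = 863.1 + (-994.3) = -131.2
Net primary income = 428.5
Net secondary income = -69.3
Current account = -131.2 + 428.5 + (-69.3) = 228.0
Financial account = -(228.0 + (-30.6) + 86.3) = -283.7

-283.7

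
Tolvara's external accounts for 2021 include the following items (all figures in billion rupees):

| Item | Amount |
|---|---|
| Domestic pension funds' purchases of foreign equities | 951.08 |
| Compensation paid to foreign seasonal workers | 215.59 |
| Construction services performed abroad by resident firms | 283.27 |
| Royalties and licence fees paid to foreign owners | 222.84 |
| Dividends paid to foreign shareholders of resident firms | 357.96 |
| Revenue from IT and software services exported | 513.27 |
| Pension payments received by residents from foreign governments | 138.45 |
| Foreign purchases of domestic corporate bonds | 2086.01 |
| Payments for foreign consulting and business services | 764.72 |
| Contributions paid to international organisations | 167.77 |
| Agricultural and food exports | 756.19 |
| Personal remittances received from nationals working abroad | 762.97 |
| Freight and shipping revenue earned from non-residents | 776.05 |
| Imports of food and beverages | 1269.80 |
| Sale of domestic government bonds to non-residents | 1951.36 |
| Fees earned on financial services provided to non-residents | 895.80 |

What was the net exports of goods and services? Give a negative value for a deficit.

Goods: -1269.80 + 756.19 = -513.61
Services: -222.84 + 283.27 - 764.72 + 895.80 + 776.05 + 513.27 = 1480.83
Trade balance = -513.61 + 1480.83 = 967.22
(Excluded from the trade balance — financial account: domestic pension funds' purchases of foreign equities 951.08, foreign purchases of domestic corporate bonds 2086.01, sale of domestic government bonds to non-residents 1951.36; primary income: compensation paid to foreign seasonal workers 215.59, dividends paid to foreign shareholders of resident firms 357.96; secondary income: pension payments received by residents from foreign governments 138.45, contributions paid to international organisations 167.77, personal remittances received from nationals working abroad 762.97.)

967.22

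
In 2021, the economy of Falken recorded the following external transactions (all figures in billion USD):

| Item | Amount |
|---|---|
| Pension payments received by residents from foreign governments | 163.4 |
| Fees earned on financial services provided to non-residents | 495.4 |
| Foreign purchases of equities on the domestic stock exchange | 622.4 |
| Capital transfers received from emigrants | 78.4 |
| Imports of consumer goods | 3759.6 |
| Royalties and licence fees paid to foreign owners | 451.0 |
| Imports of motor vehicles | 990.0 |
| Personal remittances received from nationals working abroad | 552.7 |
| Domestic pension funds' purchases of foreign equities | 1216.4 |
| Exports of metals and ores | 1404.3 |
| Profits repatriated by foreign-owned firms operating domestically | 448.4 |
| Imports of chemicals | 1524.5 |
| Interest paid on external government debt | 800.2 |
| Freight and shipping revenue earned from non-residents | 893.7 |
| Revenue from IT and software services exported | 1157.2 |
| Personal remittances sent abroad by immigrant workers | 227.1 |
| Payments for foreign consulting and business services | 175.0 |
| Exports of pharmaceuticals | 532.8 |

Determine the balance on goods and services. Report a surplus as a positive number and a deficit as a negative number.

Goods: -3759.6 + 1404.3 + 532.8 - 990.0 - 1524.5 = -4337.0
Services: -175.0 + 893.7 + 495.4 - 451.0 + 1157.2 = 1920.3
Trade balance = -4337.0 + 1920.3 = -2416.7
(Excluded from the trade balance — secondary income: pension payments received by residents from foreign governments 163.4, personal remittances received from nationals working abroad 552.7, personal remittances sent abroad by immigrant workers 227.1; financial account: foreign purchases of equities on the domestic stock exchange 622.4, domestic pension funds' purchases of foreign equities 1216.4; capital account: capital transfers received from emigrants 78.4; primary income: profits repatriated by foreign-owned firms operating domestically 448.4, interest paid on external government debt 800.2.)

-2416.7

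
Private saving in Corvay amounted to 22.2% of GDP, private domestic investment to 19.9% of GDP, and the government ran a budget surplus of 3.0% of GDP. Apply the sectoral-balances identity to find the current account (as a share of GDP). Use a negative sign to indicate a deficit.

5.3

By the sectoral-balances identity, CA = (S_private - I) + (T - G).
Private balance = 22.2 - 19.9 = 2.3
Government balance (T - G) = 3.0
CA = 2.3 + 3.0 = 5.3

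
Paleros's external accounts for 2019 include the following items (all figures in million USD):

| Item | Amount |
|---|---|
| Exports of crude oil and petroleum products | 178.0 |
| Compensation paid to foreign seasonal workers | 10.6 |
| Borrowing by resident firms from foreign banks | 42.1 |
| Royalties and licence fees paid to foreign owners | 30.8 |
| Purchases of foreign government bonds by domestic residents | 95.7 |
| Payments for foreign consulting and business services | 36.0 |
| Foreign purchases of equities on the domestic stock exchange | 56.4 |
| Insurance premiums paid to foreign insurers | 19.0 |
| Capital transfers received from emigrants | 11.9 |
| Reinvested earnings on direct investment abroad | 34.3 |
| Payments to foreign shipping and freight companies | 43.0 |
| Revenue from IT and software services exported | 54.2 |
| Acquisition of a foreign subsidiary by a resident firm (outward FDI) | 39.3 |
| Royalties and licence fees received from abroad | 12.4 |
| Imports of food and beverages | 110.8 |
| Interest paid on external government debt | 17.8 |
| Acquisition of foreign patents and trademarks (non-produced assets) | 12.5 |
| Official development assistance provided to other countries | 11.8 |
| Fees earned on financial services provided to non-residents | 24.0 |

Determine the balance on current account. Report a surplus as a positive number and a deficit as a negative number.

Goods: 178.0 - 110.8 = 67.2
Services: -30.8 - 43.0 - 19.0 - 36.0 + 12.4 + 24.0 + 54.2 = -38.2
Primary income: -10.6 + 34.3 - 17.8 = 5.9
Secondary income: -11.8
Current account = 67.2 + (-38.2) + 5.9 + (-11.8) = 23.1
(Excluded from the current account — financial account: borrowing by resident firms from foreign banks 42.1, purchases of foreign government bonds by domestic residents 95.7, foreign purchases of equities on the domestic stock exchange 56.4, acquisition of a foreign subsidiary by a resident firm (outward FDI) 39.3; capital account: capital transfers received from emigrants 11.9, acquisition of foreign patents and trademarks (non-produced assets) 12.5.)

23.1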